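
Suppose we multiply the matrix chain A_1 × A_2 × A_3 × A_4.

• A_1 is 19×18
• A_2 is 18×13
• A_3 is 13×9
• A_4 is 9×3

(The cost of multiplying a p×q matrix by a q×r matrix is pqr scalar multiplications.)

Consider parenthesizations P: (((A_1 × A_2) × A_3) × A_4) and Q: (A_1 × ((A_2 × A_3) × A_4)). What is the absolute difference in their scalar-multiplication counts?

3564

Order P = (((A_1 × A_2) × A_3) × A_4): (A_1 × A_2): 19×18 by 18×13 → 19×13, cost 19·18·13 = 4446; ((A_1 × A_2) × A_3): 19×13 by 13×9 → 19×9, cost 19·13·9 = 2223; cumulative 6669; (((A_1 × A_2) × A_3) × A_4): 19×9 by 9×3 → 19×3, cost 19·9·3 = 513; cumulative 7182. Total 7182.
Order Q = (A_1 × ((A_2 × A_3) × A_4)): (A_2 × A_3): 18×13 by 13×9 → 18×9, cost 18·13·9 = 2106; ((A_2 × A_3) × A_4): 18×9 by 9×3 → 18×3, cost 18·9·3 = 486; cumulative 2592; (A_1 × ((A_2 × A_3) × A_4)): 19×18 by 18×3 → 19×3, cost 19·18·3 = 1026; cumulative 3618. Total 3618.
Difference: |7182 − 3618| = 3564.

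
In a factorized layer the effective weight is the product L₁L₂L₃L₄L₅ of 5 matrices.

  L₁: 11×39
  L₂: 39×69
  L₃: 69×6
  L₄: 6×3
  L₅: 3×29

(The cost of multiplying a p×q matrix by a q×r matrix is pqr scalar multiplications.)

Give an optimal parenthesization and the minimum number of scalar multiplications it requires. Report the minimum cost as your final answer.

Adjacent pairs: L₁L₂ = 11·39·69 = 29601; L₂L₃ = 39·69·6 = 16146; L₃L₄ = 69·6·3 = 1242; L₄L₅ = 6·3·29 = 522.
Length 3: L₁..L₃: k=1: 0+16146+11·39·6=18720; k=2: 29601+0+11·69·6=34155 → min 18720 | L₂..L₄: k=2: 0+1242+39·69·3=9315; k=3: 16146+0+39·6·3=16848 → min 9315 | L₃..L₅: k=3: 0+522+69·6·29=12528; k=4: 1242+0+69·3·29=7245 → min 7245.
Length 4: L₁..L₄: k=1: 0+9315+11·39·3=10602; k=2: 29601+1242+11·69·3=33120; k=3: 18720+0+11·6·3=18918 → min 10602 | L₂..L₅: k=2: 0+7245+39·69·29=85284; k=3: 16146+522+39·6·29=23454; k=4: 9315+0+39·3·29=12708 → min 12708.
Length 5: L₁..L₅: k=1: 0+12708+11·39·29=25149; k=2: 29601+7245+11·69·29=58857; k=3: 18720+522+11·6·29=21156; k=4: 10602+0+11·3·29=11559 → min 11559.
Optimal parenthesization: ((L₁(L₂(L₃L₄)))L₅) with cost 11559.

11559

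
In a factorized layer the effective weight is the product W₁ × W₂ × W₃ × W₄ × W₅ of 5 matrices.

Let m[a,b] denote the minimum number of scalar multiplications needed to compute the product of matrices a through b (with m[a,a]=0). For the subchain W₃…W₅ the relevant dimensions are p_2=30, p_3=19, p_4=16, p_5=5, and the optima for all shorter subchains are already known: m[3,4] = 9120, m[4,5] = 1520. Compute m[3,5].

m[3,5] = min over k∈[3,4] of m[3,k]+m[k+1,5]+p_{2}·p_k·p_{5}.
k=3: 0 + 1520 + 30·19·5 = 4370; k=4: 9120 + 0 + 30·16·5 = 11520.
Minimum: 4370 at k=3.

4370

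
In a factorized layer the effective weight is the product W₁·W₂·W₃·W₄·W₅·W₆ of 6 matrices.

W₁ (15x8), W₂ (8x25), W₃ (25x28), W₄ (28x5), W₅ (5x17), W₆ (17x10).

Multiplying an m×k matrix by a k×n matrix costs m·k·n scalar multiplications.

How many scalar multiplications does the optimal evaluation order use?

6700

Adjacent pairs: W₁W₂ = 15·8·25 = 3000; W₂W₃ = 8·25·28 = 5600; W₃W₄ = 25·28·5 = 3500; W₄W₅ = 28·5·17 = 2380; W₅W₆ = 5·17·10 = 850.
Length 3: W₁..W₃: k=1: 0+5600+15·8·28=8960; k=2: 3000+0+15·25·28=13500 → min 8960 | W₂..W₄: k=2: 0+3500+8·25·5=4500; k=3: 5600+0+8·28·5=6720 → min 4500 | W₃..W₅: k=3: 0+2380+25·28·17=14280; k=4: 3500+0+25·5·17=5625 → min 5625 | W₄..W₆: k=4: 0+850+28·5·10=2250; k=5: 2380+0+28·17·10=7140 → min 2250.
Length 4: W₁..W₄: k=1: 0+4500+15·8·5=5100; k=2: 3000+3500+15·25·5=8375; k=3: 8960+0+15·28·5=11060 → min 5100 | W₂..W₅: k=2: 0+5625+8·25·17=9025; k=3: 5600+2380+8·28·17=11788; k=4: 4500+0+8·5·17=5180 → min 5180 | W₃..W₆: k=3: 0+2250+25·28·10=9250; k=4: 3500+850+25·5·10=5600; k=5: 5625+0+25·17·10=9875 → min 5600.
Length 5: W₁..W₅: k=1: 0+5180+15·8·17=7220; k=2: 3000+5625+15·25·17=15000; k=3: 8960+2380+15·28·17=18480; k=4: 5100+0+15·5·17=6375 → min 6375 | W₂..W₆: k=2: 0+5600+8·25·10=7600; k=3: 5600+2250+8·28·10=10090; k=4: 4500+850+8·5·10=5750; k=5: 5180+0+8·17·10=6540 → min 5750.
Length 6: W₁..W₆: k=1: 0+5750+15·8·10=6950; k=2: 3000+5600+15·25·10=12350; k=3: 8960+2250+15·28·10=15410; k=4: 5100+850+15·5·10=6700; k=5: 6375+0+15·17·10=8925 → min 6700.
Optimal order: ((W₁·(W₂·(W₃·W₄)))·(W₅·W₆)) with cost 6700.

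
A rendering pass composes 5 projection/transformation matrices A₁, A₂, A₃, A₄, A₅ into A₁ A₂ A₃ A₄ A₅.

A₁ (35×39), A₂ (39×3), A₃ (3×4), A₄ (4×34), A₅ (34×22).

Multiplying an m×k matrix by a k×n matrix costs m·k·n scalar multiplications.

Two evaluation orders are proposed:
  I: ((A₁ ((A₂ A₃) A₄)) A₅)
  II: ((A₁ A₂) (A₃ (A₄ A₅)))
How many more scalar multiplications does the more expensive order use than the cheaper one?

Order I = ((A₁ ((A₂ A₃) A₄)) A₅): (A₂ A₃): 39×3 by 3×4 → 39×4, cost 39·3·4 = 468; ((A₂ A₃) A₄): 39×4 by 4×34 → 39×34, cost 39·4·34 = 5304; cumulative 5772; (A₁ ((A₂ A₃) A₄)): 35×39 by 39×34 → 35×34, cost 35·39·34 = 46410; cumulative 52182; ((A₁ ((A₂ A₃) A₄)) A₅): 35×34 by 34×22 → 35×22, cost 35·34·22 = 26180; cumulative 78362. Total 78362.
Order II = ((A₁ A₂) (A₃ (A₄ A₅))): (A₁ A₂): 35×39 by 39×3 → 35×3, cost 35·39·3 = 4095; (A₄ A₅): 4×34 by 34×22 → 4×22, cost 4·34·22 = 2992; (A₃ (A₄ A₅)): 3×4 by 4×22 → 3×22, cost 3·4·22 = 264; cumulative 3256; ((A₁ A₂) (A₃ (A₄ A₅))): 35×3 by 3×22 → 35×22, cost 35·3·22 = 2310; cumulative 9661. Total 9661.
Difference: |78362 − 9661| = 68701.

68701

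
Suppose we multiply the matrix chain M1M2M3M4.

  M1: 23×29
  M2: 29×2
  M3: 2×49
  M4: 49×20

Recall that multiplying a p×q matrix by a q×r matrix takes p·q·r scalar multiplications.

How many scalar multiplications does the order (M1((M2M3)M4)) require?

44602

(M2M3): 29×2 by 2×49 → 29×49, cost 29·2·49 = 2842
((M2M3)M4): 29×49 by 49×20 → 29×20, cost 29·49·20 = 28420; cumulative 31262
(M1((M2M3)M4)): 23×29 by 29×20 → 23×20, cost 23·29·20 = 13340; cumulative 44602
Total: 44602 scalar multiplications.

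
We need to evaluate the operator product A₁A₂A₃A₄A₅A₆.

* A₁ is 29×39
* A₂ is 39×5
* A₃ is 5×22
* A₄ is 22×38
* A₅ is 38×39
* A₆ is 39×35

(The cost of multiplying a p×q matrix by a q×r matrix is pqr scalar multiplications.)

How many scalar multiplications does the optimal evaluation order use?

Adjacent pairs: A₁A₂ = 29·39·5 = 5655; A₂A₃ = 39·5·22 = 4290; A₃A₄ = 5·22·38 = 4180; A₄A₅ = 22·38·39 = 32604; A₅A₆ = 38·39·35 = 51870.
Length 3: A₁..A₃: k=1: 0+4290+29·39·22=29172; k=2: 5655+0+29·5·22=8845 → min 8845 | A₂..A₄: k=2: 0+4180+39·5·38=11590; k=3: 4290+0+39·22·38=36894 → min 11590 | A₃..A₅: k=3: 0+32604+5·22·39=36894; k=4: 4180+0+5·38·39=11590 → min 11590 | A₄..A₆: k=4: 0+51870+22·38·35=81130; k=5: 32604+0+22·39·35=62634 → min 62634.
Length 4: A₁..A₄: k=1: 0+11590+29·39·38=54568; k=2: 5655+4180+29·5·38=15345; k=3: 8845+0+29·22·38=33089 → min 15345 | A₂..A₅: k=2: 0+11590+39·5·39=19195; k=3: 4290+32604+39·22·39=70356; k=4: 11590+0+39·38·39=69388 → min 19195 | A₃..A₆: k=3: 0+62634+5·22·35=66484; k=4: 4180+51870+5·38·35=62700; k=5: 11590+0+5·39·35=18415 → min 18415.
Length 5: A₁..A₅: k=1: 0+19195+29·39·39=63304; k=2: 5655+11590+29·5·39=22900; k=3: 8845+32604+29·22·39=66331; k=4: 15345+0+29·38·39=58323 → min 22900 | A₂..A₆: k=2: 0+18415+39·5·35=25240; k=3: 4290+62634+39·22·35=96954; k=4: 11590+51870+39·38·35=115330; k=5: 19195+0+39·39·35=72430 → min 25240.
Length 6: A₁..A₆: k=1: 0+25240+29·39·35=64825; k=2: 5655+18415+29·5·35=29145; k=3: 8845+62634+29·22·35=93809; k=4: 15345+51870+29·38·35=105785; k=5: 22900+0+29·39·35=62485 → min 29145.
Optimal order: ((A₁A₂)(((A₃A₄)A₅)A₆)) with cost 29145.

29145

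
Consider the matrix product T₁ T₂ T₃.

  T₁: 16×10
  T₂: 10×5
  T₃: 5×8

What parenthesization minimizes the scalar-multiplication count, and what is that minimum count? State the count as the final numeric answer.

(T₁ (T₂ T₃)): cost 1680.
((T₁ T₂) T₃): cost 1440.
Optimal: ((T₁ T₂) T₃) with cost 1440.

1440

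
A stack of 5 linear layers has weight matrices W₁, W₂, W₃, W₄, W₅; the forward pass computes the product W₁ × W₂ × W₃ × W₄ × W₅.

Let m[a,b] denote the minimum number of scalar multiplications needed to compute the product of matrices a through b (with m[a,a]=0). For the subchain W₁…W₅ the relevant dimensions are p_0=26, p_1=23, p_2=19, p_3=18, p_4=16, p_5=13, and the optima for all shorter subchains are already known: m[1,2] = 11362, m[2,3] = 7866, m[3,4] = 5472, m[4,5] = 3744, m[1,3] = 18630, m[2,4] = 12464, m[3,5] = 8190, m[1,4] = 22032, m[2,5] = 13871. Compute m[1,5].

m[1,5] = min over k∈[1,4] of m[1,k]+m[k+1,5]+p_{0}·p_k·p_{5}.
k=1: 0 + 13871 + 26·23·13 = 21645; k=2: 11362 + 8190 + 26·19·13 = 25974; k=3: 18630 + 3744 + 26·18·13 = 28458; k=4: 22032 + 0 + 26·16·13 = 27440.
Minimum: 21645 at k=1.

21645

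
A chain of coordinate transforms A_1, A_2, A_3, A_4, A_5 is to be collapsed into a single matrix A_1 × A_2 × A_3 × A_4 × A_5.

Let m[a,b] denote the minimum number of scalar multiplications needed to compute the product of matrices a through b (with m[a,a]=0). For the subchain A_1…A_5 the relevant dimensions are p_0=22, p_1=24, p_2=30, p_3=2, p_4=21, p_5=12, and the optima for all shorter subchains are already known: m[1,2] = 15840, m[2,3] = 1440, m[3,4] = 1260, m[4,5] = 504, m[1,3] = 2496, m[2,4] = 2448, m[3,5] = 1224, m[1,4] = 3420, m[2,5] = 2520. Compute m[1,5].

3528

m[1,5] = min over k∈[1,4] of m[1,k]+m[k+1,5]+p_{0}·p_k·p_{5}.
k=1: 0 + 2520 + 22·24·12 = 8856; k=2: 15840 + 1224 + 22·30·12 = 24984; k=3: 2496 + 504 + 22·2·12 = 3528; k=4: 3420 + 0 + 22·21·12 = 8964.
Minimum: 3528 at k=3.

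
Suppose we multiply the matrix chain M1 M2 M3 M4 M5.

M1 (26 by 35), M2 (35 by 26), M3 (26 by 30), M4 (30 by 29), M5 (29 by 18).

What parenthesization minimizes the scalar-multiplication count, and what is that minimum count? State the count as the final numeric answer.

Adjacent pairs: M1M2 = 26·35·26 = 23660; M2M3 = 35·26·30 = 27300; M3M4 = 26·30·29 = 22620; M4M5 = 30·29·18 = 15660.
Length 3: M1..M3: k=1: 0+27300+26·35·30=54600; k=2: 23660+0+26·26·30=43940 → min 43940 | M2..M4: k=2: 0+22620+35·26·29=49010; k=3: 27300+0+35·30·29=57750 → min 49010 | M3..M5: k=3: 0+15660+26·30·18=29700; k=4: 22620+0+26·29·18=36192 → min 29700.
Length 4: M1..M4: k=1: 0+49010+26·35·29=75400; k=2: 23660+22620+26·26·29=65884; k=3: 43940+0+26·30·29=66560 → min 65884 | M2..M5: k=2: 0+29700+35·26·18=46080; k=3: 27300+15660+35·30·18=61860; k=4: 49010+0+35·29·18=67280 → min 46080.
Length 5: M1..M5: k=1: 0+46080+26·35·18=62460; k=2: 23660+29700+26·26·18=65528; k=3: 43940+15660+26·30·18=73640; k=4: 65884+0+26·29·18=79456 → min 62460.
Optimal parenthesization: (M1 (M2 (M3 (M4 M5)))) with cost 62460.

62460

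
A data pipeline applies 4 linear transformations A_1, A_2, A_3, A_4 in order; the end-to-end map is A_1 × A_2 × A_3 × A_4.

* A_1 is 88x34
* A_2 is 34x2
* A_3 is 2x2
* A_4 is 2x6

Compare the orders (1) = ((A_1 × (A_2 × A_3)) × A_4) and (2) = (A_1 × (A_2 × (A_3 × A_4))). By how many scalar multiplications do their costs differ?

11208

Order (1) = ((A_1 × (A_2 × A_3)) × A_4): (A_2 × A_3): 34×2 by 2×2 → 34×2, cost 34·2·2 = 136; (A_1 × (A_2 × A_3)): 88×34 by 34×2 → 88×2, cost 88·34·2 = 5984; cumulative 6120; ((A_1 × (A_2 × A_3)) × A_4): 88×2 by 2×6 → 88×6, cost 88·2·6 = 1056; cumulative 7176. Total 7176.
Order (2) = (A_1 × (A_2 × (A_3 × A_4))): (A_3 × A_4): 2×2 by 2×6 → 2×6, cost 2·2·6 = 24; (A_2 × (A_3 × A_4)): 34×2 by 2×6 → 34×6, cost 34·2·6 = 408; cumulative 432; (A_1 × (A_2 × (A_3 × A_4))): 88×34 by 34×6 → 88×6, cost 88·34·6 = 17952; cumulative 18384. Total 18384.
Difference: |7176 − 18384| = 11208.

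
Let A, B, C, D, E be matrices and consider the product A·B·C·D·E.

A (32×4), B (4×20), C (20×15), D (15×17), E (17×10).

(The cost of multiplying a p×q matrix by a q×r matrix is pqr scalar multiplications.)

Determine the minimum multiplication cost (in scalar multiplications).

4180

Adjacent pairs: AB = 32·4·20 = 2560; BC = 4·20·15 = 1200; CD = 20·15·17 = 5100; DE = 15·17·10 = 2550.
Length 3: A..C: k=1: 0+1200+32·4·15=3120; k=2: 2560+0+32·20·15=12160 → min 3120 | B..D: k=2: 0+5100+4·20·17=6460; k=3: 1200+0+4·15·17=2220 → min 2220 | C..E: k=3: 0+2550+20·15·10=5550; k=4: 5100+0+20·17·10=8500 → min 5550.
Length 4: A..D: k=1: 0+2220+32·4·17=4396; k=2: 2560+5100+32·20·17=18540; k=3: 3120+0+32·15·17=11280 → min 4396 | B..E: k=2: 0+5550+4·20·10=6350; k=3: 1200+2550+4·15·10=4350; k=4: 2220+0+4·17·10=2900 → min 2900.
Length 5: A..E: k=1: 0+2900+32·4·10=4180; k=2: 2560+5550+32·20·10=14510; k=3: 3120+2550+32·15·10=10470; k=4: 4396+0+32·17·10=9836 → min 4180.
Optimal order: (A·(((B·C)·D)·E)) with cost 4180.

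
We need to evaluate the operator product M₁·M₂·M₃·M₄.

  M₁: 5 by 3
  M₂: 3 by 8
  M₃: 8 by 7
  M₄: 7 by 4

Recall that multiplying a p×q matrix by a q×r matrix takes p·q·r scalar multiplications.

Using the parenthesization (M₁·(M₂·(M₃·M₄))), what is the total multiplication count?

380

(M₃·M₄): 8×7 by 7×4 → 8×4, cost 8·7·4 = 224
(M₂·(M₃·M₄)): 3×8 by 8×4 → 3×4, cost 3·8·4 = 96; cumulative 320
(M₁·(M₂·(M₃·M₄))): 5×3 by 3×4 → 5×4, cost 5·3·4 = 60; cumulative 380
Total: 380 scalar multiplications.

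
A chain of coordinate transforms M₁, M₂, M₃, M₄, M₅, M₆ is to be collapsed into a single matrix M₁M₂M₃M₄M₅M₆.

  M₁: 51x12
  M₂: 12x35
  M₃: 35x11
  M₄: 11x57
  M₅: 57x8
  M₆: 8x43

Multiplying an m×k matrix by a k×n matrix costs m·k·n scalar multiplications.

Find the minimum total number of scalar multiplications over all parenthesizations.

33132

Adjacent pairs: M₁M₂ = 51·12·35 = 21420; M₂M₃ = 12·35·11 = 4620; M₃M₄ = 35·11·57 = 21945; M₄M₅ = 11·57·8 = 5016; M₅M₆ = 57·8·43 = 19608.
Length 3: M₁..M₃: k=1: 0+4620+51·12·11=11352; k=2: 21420+0+51·35·11=41055 → min 11352 | M₂..M₄: k=2: 0+21945+12·35·57=45885; k=3: 4620+0+12·11·57=12144 → min 12144 | M₃..M₅: k=3: 0+5016+35·11·8=8096; k=4: 21945+0+35·57·8=37905 → min 8096 | M₄..M₆: k=4: 0+19608+11·57·43=46569; k=5: 5016+0+11·8·43=8800 → min 8800.
Length 4: M₁..M₄: k=1: 0+12144+51·12·57=47028; k=2: 21420+21945+51·35·57=145110; k=3: 11352+0+51·11·57=43329 → min 43329 | M₂..M₅: k=2: 0+8096+12·35·8=11456; k=3: 4620+5016+12·11·8=10692; k=4: 12144+0+12·57·8=17616 → min 10692 | M₃..M₆: k=3: 0+8800+35·11·43=25355; k=4: 21945+19608+35·57·43=127338; k=5: 8096+0+35·8·43=20136 → min 20136.
Length 5: M₁..M₅: k=1: 0+10692+51·12·8=15588; k=2: 21420+8096+51·35·8=43796; k=3: 11352+5016+51·11·8=20856; k=4: 43329+0+51·57·8=66585 → min 15588 | M₂..M₆: k=2: 0+20136+12·35·43=38196; k=3: 4620+8800+12·11·43=19096; k=4: 12144+19608+12·57·43=61164; k=5: 10692+0+12·8·43=14820 → min 14820.
Length 6: M₁..M₆: k=1: 0+14820+51·12·43=41136; k=2: 21420+20136+51·35·43=118311; k=3: 11352+8800+51·11·43=44275; k=4: 43329+19608+51·57·43=187938; k=5: 15588+0+51·8·43=33132 → min 33132.
Optimal order: ((M₁((M₂M₃)(M₄M₅)))M₆) with cost 33132.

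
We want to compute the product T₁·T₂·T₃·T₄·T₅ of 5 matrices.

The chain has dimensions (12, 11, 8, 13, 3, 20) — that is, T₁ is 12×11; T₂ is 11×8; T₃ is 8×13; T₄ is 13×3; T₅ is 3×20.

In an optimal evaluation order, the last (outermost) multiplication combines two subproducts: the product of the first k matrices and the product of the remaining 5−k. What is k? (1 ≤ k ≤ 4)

4

Adjacent pairs: T₁T₂ = 12·11·8 = 1056; T₂T₃ = 11·8·13 = 1144; T₃T₄ = 8·13·3 = 312; T₄T₅ = 13·3·20 = 780.
Length 3: T₁..T₃: k=1: 0+1144+12·11·13=2860; k=2: 1056+0+12·8·13=2304 → min 2304 | T₂..T₄: k=2: 0+312+11·8·3=576; k=3: 1144+0+11·13·3=1573 → min 576 | T₃..T₅: k=3: 0+780+8·13·20=2860; k=4: 312+0+8·3·20=792 → min 792.
Length 4: T₁..T₄: k=1: 0+576+12·11·3=972; k=2: 1056+312+12·8·3=1656; k=3: 2304+0+12·13·3=2772 → min 972 | T₂..T₅: k=2: 0+792+11·8·20=2552; k=3: 1144+780+11·13·20=4784; k=4: 576+0+11·3·20=1236 → min 1236.
Top-level splits: k=1: (T₁..T₁)·(T₂..T₅) → 0+1236+12·11·20 = 3876; k=2: (T₁..T₂)·(T₃..T₅) → 1056+792+12·8·20 = 3768; k=3: (T₁..T₃)·(T₄..T₅) → 2304+780+12·13·20 = 6204; k=4: (T₁..T₄)·(T₅..T₅) → 972+0+12·3·20 = 1692.
Best split is after T₄, i.e. k = 4.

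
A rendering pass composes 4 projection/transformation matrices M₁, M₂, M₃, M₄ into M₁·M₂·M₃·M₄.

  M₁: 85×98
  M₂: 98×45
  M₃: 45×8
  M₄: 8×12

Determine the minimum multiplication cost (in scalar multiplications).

110080

Adjacent pairs: M₁M₂ = 85·98·45 = 374850; M₂M₃ = 98·45·8 = 35280; M₃M₄ = 45·8·12 = 4320.
Length 3: M₁..M₃: k=1: 0+35280+85·98·8=101920; k=2: 374850+0+85·45·8=405450 → min 101920 | M₂..M₄: k=2: 0+4320+98·45·12=57240; k=3: 35280+0+98·8·12=44688 → min 44688.
Length 4: M₁..M₄: k=1: 0+44688+85·98·12=144648; k=2: 374850+4320+85·45·12=425070; k=3: 101920+0+85·8·12=110080 → min 110080.
Optimal order: ((M₁·(M₂·M₃))·M₄) with cost 110080.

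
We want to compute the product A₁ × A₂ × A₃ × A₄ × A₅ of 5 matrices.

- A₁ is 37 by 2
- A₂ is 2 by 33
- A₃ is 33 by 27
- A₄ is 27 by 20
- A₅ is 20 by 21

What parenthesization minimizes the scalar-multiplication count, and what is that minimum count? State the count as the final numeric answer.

5256

Adjacent pairs: A₁A₂ = 37·2·33 = 2442; A₂A₃ = 2·33·27 = 1782; A₃A₄ = 33·27·20 = 17820; A₄A₅ = 27·20·21 = 11340.
Length 3: A₁..A₃: k=1: 0+1782+37·2·27=3780; k=2: 2442+0+37·33·27=35409 → min 3780 | A₂..A₄: k=2: 0+17820+2·33·20=19140; k=3: 1782+0+2·27·20=2862 → min 2862 | A₃..A₅: k=3: 0+11340+33·27·21=30051; k=4: 17820+0+33·20·21=31680 → min 30051.
Length 4: A₁..A₄: k=1: 0+2862+37·2·20=4342; k=2: 2442+17820+37·33·20=44682; k=3: 3780+0+37·27·20=23760 → min 4342 | A₂..A₅: k=2: 0+30051+2·33·21=31437; k=3: 1782+11340+2·27·21=14256; k=4: 2862+0+2·20·21=3702 → min 3702.
Length 5: A₁..A₅: k=1: 0+3702+37·2·21=5256; k=2: 2442+30051+37·33·21=58134; k=3: 3780+11340+37·27·21=36099; k=4: 4342+0+37·20·21=19882 → min 5256.
Optimal parenthesization: (A₁ × (((A₂ × A₃) × A₄) × A₅)) with cost 5256.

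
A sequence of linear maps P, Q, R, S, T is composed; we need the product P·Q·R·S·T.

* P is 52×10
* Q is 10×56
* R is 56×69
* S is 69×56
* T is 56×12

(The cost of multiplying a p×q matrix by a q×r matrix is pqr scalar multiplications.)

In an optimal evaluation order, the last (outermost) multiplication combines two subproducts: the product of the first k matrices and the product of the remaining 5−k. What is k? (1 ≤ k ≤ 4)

1

Adjacent pairs: PQ = 52·10·56 = 29120; QR = 10·56·69 = 38640; RS = 56·69·56 = 216384; ST = 69·56·12 = 46368.
Length 3: P..R: k=1: 0+38640+52·10·69=74520; k=2: 29120+0+52·56·69=230048 → min 74520 | Q..S: k=2: 0+216384+10·56·56=247744; k=3: 38640+0+10·69·56=77280 → min 77280 | R..T: k=3: 0+46368+56·69·12=92736; k=4: 216384+0+56·56·12=254016 → min 92736.
Length 4: P..S: k=1: 0+77280+52·10·56=106400; k=2: 29120+216384+52·56·56=408576; k=3: 74520+0+52·69·56=275448 → min 106400 | Q..T: k=2: 0+92736+10·56·12=99456; k=3: 38640+46368+10·69·12=93288; k=4: 77280+0+10·56·12=84000 → min 84000.
Top-level splits: k=1: (P..P)·(Q..T) → 0+84000+52·10·12 = 90240; k=2: (P..Q)·(R..T) → 29120+92736+52·56·12 = 156800; k=3: (P..R)·(S..T) → 74520+46368+52·69·12 = 163944; k=4: (P..S)·(T..T) → 106400+0+52·56·12 = 141344.
Best split is after P, i.e. k = 1.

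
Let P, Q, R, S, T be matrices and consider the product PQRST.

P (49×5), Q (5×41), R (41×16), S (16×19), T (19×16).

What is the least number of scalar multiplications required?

10240

Adjacent pairs: PQ = 49·5·41 = 10045; QR = 5·41·16 = 3280; RS = 41·16·19 = 12464; ST = 16·19·16 = 4864.
Length 3: P..R: k=1: 0+3280+49·5·16=7200; k=2: 10045+0+49·41·16=42189 → min 7200 | Q..S: k=2: 0+12464+5·41·19=16359; k=3: 3280+0+5·16·19=4800 → min 4800 | R..T: k=3: 0+4864+41·16·16=15360; k=4: 12464+0+41·19·16=24928 → min 15360.
Length 4: P..S: k=1: 0+4800+49·5·19=9455; k=2: 10045+12464+49·41·19=60680; k=3: 7200+0+49·16·19=22096 → min 9455 | Q..T: k=2: 0+15360+5·41·16=18640; k=3: 3280+4864+5·16·16=9424; k=4: 4800+0+5·19·16=6320 → min 6320.
Length 5: P..T: k=1: 0+6320+49·5·16=10240; k=2: 10045+15360+49·41·16=57549; k=3: 7200+4864+49·16·16=24608; k=4: 9455+0+49·19·16=24351 → min 10240.
Optimal order: (P(((QR)S)T)) with cost 10240.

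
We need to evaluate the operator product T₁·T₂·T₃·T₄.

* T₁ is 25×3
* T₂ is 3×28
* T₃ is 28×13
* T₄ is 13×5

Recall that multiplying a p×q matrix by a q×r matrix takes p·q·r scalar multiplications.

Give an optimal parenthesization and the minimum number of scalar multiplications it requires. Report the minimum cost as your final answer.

Adjacent pairs: T₁T₂ = 25·3·28 = 2100; T₂T₃ = 3·28·13 = 1092; T₃T₄ = 28·13·5 = 1820.
Length 3: T₁..T₃: k=1: 0+1092+25·3·13=2067; k=2: 2100+0+25·28·13=11200 → min 2067 | T₂..T₄: k=2: 0+1820+3·28·5=2240; k=3: 1092+0+3·13·5=1287 → min 1287.
Length 4: T₁..T₄: k=1: 0+1287+25·3·5=1662; k=2: 2100+1820+25·28·5=7420; k=3: 2067+0+25·13·5=3692 → min 1662.
Optimal parenthesization: (T₁·((T₂·T₃)·T₄)) with cost 1662.

1662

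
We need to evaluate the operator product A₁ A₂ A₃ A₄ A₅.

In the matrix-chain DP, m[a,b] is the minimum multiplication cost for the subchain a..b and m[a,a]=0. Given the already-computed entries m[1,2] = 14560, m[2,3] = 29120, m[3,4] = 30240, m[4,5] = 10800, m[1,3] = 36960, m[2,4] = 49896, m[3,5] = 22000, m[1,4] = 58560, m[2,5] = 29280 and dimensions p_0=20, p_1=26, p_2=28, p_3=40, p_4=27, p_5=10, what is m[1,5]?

m[1,5] = min over k∈[1,4] of m[1,k]+m[k+1,5]+p_{0}·p_k·p_{5}.
k=1: 0 + 29280 + 20·26·10 = 34480; k=2: 14560 + 22000 + 20·28·10 = 42160; k=3: 36960 + 10800 + 20·40·10 = 55760; k=4: 58560 + 0 + 20·27·10 = 63960.
Minimum: 34480 at k=1.

34480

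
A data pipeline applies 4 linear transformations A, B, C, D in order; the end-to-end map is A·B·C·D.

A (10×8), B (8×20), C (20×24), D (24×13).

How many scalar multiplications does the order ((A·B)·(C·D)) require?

10440

(A·B): 10×8 by 8×20 → 10×20, cost 10·8·20 = 1600
(C·D): 20×24 by 24×13 → 20×13, cost 20·24·13 = 6240
((A·B)·(C·D)): 10×20 by 20×13 → 10×13, cost 10·20·13 = 2600; cumulative 10440
Total: 10440 scalar multiplications.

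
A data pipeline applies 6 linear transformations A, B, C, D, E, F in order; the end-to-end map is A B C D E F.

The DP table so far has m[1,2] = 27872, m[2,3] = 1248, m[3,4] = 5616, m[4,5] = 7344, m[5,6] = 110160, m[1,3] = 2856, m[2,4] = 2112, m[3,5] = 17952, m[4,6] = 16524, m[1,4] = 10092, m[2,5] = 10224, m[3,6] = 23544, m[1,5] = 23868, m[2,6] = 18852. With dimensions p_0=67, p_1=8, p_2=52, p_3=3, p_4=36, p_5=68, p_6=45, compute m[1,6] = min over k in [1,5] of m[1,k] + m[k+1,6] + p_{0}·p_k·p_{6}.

28425

m[1,6] = min over k∈[1,5] of m[1,k]+m[k+1,6]+p_{0}·p_k·p_{6}.
k=1: 0 + 18852 + 67·8·45 = 42972; k=2: 27872 + 23544 + 67·52·45 = 208196; k=3: 2856 + 16524 + 67·3·45 = 28425; k=4: 10092 + 110160 + 67·36·45 = 228792; k=5: 23868 + 0 + 67·68·45 = 228888.
Minimum: 28425 at k=3.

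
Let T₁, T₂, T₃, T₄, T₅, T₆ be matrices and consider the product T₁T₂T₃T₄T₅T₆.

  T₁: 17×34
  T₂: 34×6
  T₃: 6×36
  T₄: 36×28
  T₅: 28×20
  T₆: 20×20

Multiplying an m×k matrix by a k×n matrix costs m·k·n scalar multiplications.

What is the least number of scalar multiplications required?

Adjacent pairs: T₁T₂ = 17·34·6 = 3468; T₂T₃ = 34·6·36 = 7344; T₃T₄ = 6·36·28 = 6048; T₄T₅ = 36·28·20 = 20160; T₅T₆ = 28·20·20 = 11200.
Length 3: T₁..T₃: k=1: 0+7344+17·34·36=28152; k=2: 3468+0+17·6·36=7140 → min 7140 | T₂..T₄: k=2: 0+6048+34·6·28=11760; k=3: 7344+0+34·36·28=41616 → min 11760 | T₃..T₅: k=3: 0+20160+6·36·20=24480; k=4: 6048+0+6·28·20=9408 → min 9408 | T₄..T₆: k=4: 0+11200+36·28·20=31360; k=5: 20160+0+36·20·20=34560 → min 31360.
Length 4: T₁..T₄: k=1: 0+11760+17·34·28=27944; k=2: 3468+6048+17·6·28=12372; k=3: 7140+0+17·36·28=24276 → min 12372 | T₂..T₅: k=2: 0+9408+34·6·20=13488; k=3: 7344+20160+34·36·20=51984; k=4: 11760+0+34·28·20=30800 → min 13488 | T₃..T₆: k=3: 0+31360+6·36·20=35680; k=4: 6048+11200+6·28·20=20608; k=5: 9408+0+6·20·20=11808 → min 11808.
Length 5: T₁..T₅: k=1: 0+13488+17·34·20=25048; k=2: 3468+9408+17·6·20=14916; k=3: 7140+20160+17·36·20=39540; k=4: 12372+0+17·28·20=21892 → min 14916 | T₂..T₆: k=2: 0+11808+34·6·20=15888; k=3: 7344+31360+34·36·20=63184; k=4: 11760+11200+34·28·20=42000; k=5: 13488+0+34·20·20=27088 → min 15888.
Length 6: T₁..T₆: k=1: 0+15888+17·34·20=27448; k=2: 3468+11808+17·6·20=17316; k=3: 7140+31360+17·36·20=50740; k=4: 12372+11200+17·28·20=33092; k=5: 14916+0+17·20·20=21716 → min 17316.
Optimal order: ((T₁T₂)(((T₃T₄)T₅)T₆)) with cost 17316.

17316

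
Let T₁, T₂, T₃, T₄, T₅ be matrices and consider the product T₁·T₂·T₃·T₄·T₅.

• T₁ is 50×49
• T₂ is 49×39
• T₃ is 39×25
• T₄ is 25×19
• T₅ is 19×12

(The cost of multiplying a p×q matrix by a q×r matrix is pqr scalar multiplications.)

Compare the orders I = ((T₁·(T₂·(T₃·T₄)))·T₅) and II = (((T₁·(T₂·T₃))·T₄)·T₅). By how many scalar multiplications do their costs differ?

Order I = ((T₁·(T₂·(T₃·T₄)))·T₅): (T₃·T₄): 39×25 by 25×19 → 39×19, cost 39·25·19 = 18525; (T₂·(T₃·T₄)): 49×39 by 39×19 → 49×19, cost 49·39·19 = 36309; cumulative 54834; (T₁·(T₂·(T₃·T₄))): 50×49 by 49×19 → 50×19, cost 50·49·19 = 46550; cumulative 101384; ((T₁·(T₂·(T₃·T₄)))·T₅): 50×19 by 19×12 → 50×12, cost 50·19·12 = 11400; cumulative 112784. Total 112784.
Order II = (((T₁·(T₂·T₃))·T₄)·T₅): (T₂·T₃): 49×39 by 39×25 → 49×25, cost 49·39·25 = 47775; (T₁·(T₂·T₃)): 50×49 by 49×25 → 50×25, cost 50·49·25 = 61250; cumulative 109025; ((T₁·(T₂·T₃))·T₄): 50×25 by 25×19 → 50×19, cost 50·25·19 = 23750; cumulative 132775; (((T₁·(T₂·T₃))·T₄)·T₅): 50×19 by 19×12 → 50×12, cost 50·19·12 = 11400; cumulative 144175. Total 144175.
Difference: |112784 − 144175| = 31391.

31391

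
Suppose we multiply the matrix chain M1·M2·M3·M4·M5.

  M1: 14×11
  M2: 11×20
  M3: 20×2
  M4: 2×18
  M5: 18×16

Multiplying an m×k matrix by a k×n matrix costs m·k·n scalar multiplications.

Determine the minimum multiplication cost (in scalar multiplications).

1772

Adjacent pairs: M1M2 = 14·11·20 = 3080; M2M3 = 11·20·2 = 440; M3M4 = 20·2·18 = 720; M4M5 = 2·18·16 = 576.
Length 3: M1..M3: k=1: 0+440+14·11·2=748; k=2: 3080+0+14·20·2=3640 → min 748 | M2..M4: k=2: 0+720+11·20·18=4680; k=3: 440+0+11·2·18=836 → min 836 | M3..M5: k=3: 0+576+20·2·16=1216; k=4: 720+0+20·18·16=6480 → min 1216.
Length 4: M1..M4: k=1: 0+836+14·11·18=3608; k=2: 3080+720+14·20·18=8840; k=3: 748+0+14·2·18=1252 → min 1252 | M2..M5: k=2: 0+1216+11·20·16=4736; k=3: 440+576+11·2·16=1368; k=4: 836+0+11·18·16=4004 → min 1368.
Length 5: M1..M5: k=1: 0+1368+14·11·16=3832; k=2: 3080+1216+14·20·16=8776; k=3: 748+576+14·2·16=1772; k=4: 1252+0+14·18·16=5284 → min 1772.
Optimal order: ((M1·(M2·M3))·(M4·M5)) with cost 1772.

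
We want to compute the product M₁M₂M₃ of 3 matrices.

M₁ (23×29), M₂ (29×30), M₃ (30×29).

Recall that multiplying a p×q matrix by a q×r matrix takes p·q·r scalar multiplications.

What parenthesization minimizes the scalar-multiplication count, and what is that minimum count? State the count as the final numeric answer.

40020

(M₁(M₂M₃)): cost 44573.
((M₁M₂)M₃): cost 40020.
Optimal: ((M₁M₂)M₃) with cost 40020.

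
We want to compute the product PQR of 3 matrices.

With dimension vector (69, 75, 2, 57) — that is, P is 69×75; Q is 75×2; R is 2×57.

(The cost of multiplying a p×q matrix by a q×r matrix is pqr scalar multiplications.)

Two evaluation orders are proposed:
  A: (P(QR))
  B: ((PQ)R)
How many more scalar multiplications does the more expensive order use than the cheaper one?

285309

Order A = (P(QR)): (QR): 75×2 by 2×57 → 75×57, cost 75·2·57 = 8550; (P(QR)): 69×75 by 75×57 → 69×57, cost 69·75·57 = 294975; cumulative 303525. Total 303525.
Order B = ((PQ)R): (PQ): 69×75 by 75×2 → 69×2, cost 69·75·2 = 10350; ((PQ)R): 69×2 by 2×57 → 69×57, cost 69·2·57 = 7866; cumulative 18216. Total 18216.
Difference: |303525 − 18216| = 285309.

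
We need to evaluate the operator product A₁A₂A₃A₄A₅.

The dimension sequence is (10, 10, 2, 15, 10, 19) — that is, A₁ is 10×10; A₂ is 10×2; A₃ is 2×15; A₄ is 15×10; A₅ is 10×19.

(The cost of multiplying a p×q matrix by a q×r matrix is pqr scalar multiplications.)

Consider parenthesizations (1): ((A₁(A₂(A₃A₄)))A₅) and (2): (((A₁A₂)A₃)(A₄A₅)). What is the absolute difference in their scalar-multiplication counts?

Order (1) = ((A₁(A₂(A₃A₄)))A₅): (A₃A₄): 2×15 by 15×10 → 2×10, cost 2·15·10 = 300; (A₂(A₃A₄)): 10×2 by 2×10 → 10×10, cost 10·2·10 = 200; cumulative 500; (A₁(A₂(A₃A₄))): 10×10 by 10×10 → 10×10, cost 10·10·10 = 1000; cumulative 1500; ((A₁(A₂(A₃A₄)))A₅): 10×10 by 10×19 → 10×19, cost 10·10·19 = 1900; cumulative 3400. Total 3400.
Order (2) = (((A₁A₂)A₃)(A₄A₅)): (A₁A₂): 10×10 by 10×2 → 10×2, cost 10·10·2 = 200; ((A₁A₂)A₃): 10×2 by 2×15 → 10×15, cost 10·2·15 = 300; cumulative 500; (A₄A₅): 15×10 by 10×19 → 15×19, cost 15·10·19 = 2850; (((A₁A₂)A₃)(A₄A₅)): 10×15 by 15×19 → 10×19, cost 10·15·19 = 2850; cumulative 6200. Total 6200.
Difference: |3400 − 6200| = 2800.

2800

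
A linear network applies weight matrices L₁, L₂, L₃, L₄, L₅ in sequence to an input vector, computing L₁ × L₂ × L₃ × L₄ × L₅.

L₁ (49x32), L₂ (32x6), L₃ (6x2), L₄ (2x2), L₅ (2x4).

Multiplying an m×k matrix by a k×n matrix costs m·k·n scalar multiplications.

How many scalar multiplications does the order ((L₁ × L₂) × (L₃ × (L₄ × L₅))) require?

10648

(L₁ × L₂): 49×32 by 32×6 → 49×6, cost 49·32·6 = 9408
(L₄ × L₅): 2×2 by 2×4 → 2×4, cost 2·2·4 = 16
(L₃ × (L₄ × L₅)): 6×2 by 2×4 → 6×4, cost 6·2·4 = 48; cumulative 64
((L₁ × L₂) × (L₃ × (L₄ × L₅))): 49×6 by 6×4 → 49×4, cost 49·6·4 = 1176; cumulative 10648
Total: 10648 scalar multiplications.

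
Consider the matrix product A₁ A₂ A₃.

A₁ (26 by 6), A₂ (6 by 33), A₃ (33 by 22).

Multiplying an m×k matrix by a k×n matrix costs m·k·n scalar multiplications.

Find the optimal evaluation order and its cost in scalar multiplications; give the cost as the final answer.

7788

(A₁ (A₂ A₃)): cost 7788.
((A₁ A₂) A₃): cost 24024.
Optimal: (A₁ (A₂ A₃)) with cost 7788.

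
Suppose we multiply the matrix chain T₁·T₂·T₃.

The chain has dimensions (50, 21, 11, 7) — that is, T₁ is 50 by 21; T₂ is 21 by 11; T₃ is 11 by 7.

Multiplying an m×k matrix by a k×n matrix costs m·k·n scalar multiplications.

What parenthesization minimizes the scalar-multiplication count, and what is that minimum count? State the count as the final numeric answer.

8967

(T₁·(T₂·T₃)): cost 8967.
((T₁·T₂)·T₃): cost 15400.
Optimal: (T₁·(T₂·T₃)) with cost 8967.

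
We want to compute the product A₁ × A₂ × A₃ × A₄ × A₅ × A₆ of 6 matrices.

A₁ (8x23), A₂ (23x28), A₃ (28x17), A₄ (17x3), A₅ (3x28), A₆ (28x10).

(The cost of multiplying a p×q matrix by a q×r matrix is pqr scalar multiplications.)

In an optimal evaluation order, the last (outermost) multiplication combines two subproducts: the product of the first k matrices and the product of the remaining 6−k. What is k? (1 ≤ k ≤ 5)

4

Adjacent pairs: A₁A₂ = 8·23·28 = 5152; A₂A₃ = 23·28·17 = 10948; A₃A₄ = 28·17·3 = 1428; A₄A₅ = 17·3·28 = 1428; A₅A₆ = 3·28·10 = 840.
Length 3: A₁..A₃: k=1: 0+10948+8·23·17=14076; k=2: 5152+0+8·28·17=8960 → min 8960 | A₂..A₄: k=2: 0+1428+23·28·3=3360; k=3: 10948+0+23·17·3=12121 → min 3360 | A₃..A₅: k=3: 0+1428+28·17·28=14756; k=4: 1428+0+28·3·28=3780 → min 3780 | A₄..A₆: k=4: 0+840+17·3·10=1350; k=5: 1428+0+17·28·10=6188 → min 1350.
Length 4: A₁..A₄: k=1: 0+3360+8·23·3=3912; k=2: 5152+1428+8·28·3=7252; k=3: 8960+0+8·17·3=9368 → min 3912 | A₂..A₅: k=2: 0+3780+23·28·28=21812; k=3: 10948+1428+23·17·28=23324; k=4: 3360+0+23·3·28=5292 → min 5292 | A₃..A₆: k=3: 0+1350+28·17·10=6110; k=4: 1428+840+28·3·10=3108; k=5: 3780+0+28·28·10=11620 → min 3108.
Length 5: A₁..A₅: k=1: 0+5292+8·23·28=10444; k=2: 5152+3780+8·28·28=15204; k=3: 8960+1428+8·17·28=14196; k=4: 3912+0+8·3·28=4584 → min 4584 | A₂..A₆: k=2: 0+3108+23·28·10=9548; k=3: 10948+1350+23·17·10=16208; k=4: 3360+840+23·3·10=4890; k=5: 5292+0+23·28·10=11732 → min 4890.
Top-level splits: k=1: (A₁..A₁)·(A₂..A₆) → 0+4890+8·23·10 = 6730; k=2: (A₁..A₂)·(A₃..A₆) → 5152+3108+8·28·10 = 10500; k=3: (A₁..A₃)·(A₄..A₆) → 8960+1350+8·17·10 = 11670; k=4: (A₁..A₄)·(A₅..A₆) → 3912+840+8·3·10 = 4992; k=5: (A₁..A₅)·(A₆..A₆) → 4584+0+8·28·10 = 6824.
Best split is after A₄, i.e. k = 4.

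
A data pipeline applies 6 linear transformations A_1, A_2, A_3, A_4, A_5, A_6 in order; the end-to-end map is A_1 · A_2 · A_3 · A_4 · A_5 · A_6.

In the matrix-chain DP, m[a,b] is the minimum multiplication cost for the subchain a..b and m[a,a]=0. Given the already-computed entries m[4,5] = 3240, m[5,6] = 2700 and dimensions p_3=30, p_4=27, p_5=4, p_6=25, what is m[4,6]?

m[4,6] = min over k∈[4,5] of m[4,k]+m[k+1,6]+p_{3}·p_k·p_{6}.
k=4: 0 + 2700 + 30·27·25 = 22950; k=5: 3240 + 0 + 30·4·25 = 6240.
Minimum: 6240 at k=5.

6240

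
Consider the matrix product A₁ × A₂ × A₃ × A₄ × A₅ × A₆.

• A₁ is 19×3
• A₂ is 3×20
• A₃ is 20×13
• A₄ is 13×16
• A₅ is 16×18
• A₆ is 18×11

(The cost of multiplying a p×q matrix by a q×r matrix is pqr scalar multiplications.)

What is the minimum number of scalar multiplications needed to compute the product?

Adjacent pairs: A₁A₂ = 19·3·20 = 1140; A₂A₃ = 3·20·13 = 780; A₃A₄ = 20·13·16 = 4160; A₄A₅ = 13·16·18 = 3744; A₅A₆ = 16·18·11 = 3168.
Length 3: A₁..A₃: k=1: 0+780+19·3·13=1521; k=2: 1140+0+19·20·13=6080 → min 1521 | A₂..A₄: k=2: 0+4160+3·20·16=5120; k=3: 780+0+3·13·16=1404 → min 1404 | A₃..A₅: k=3: 0+3744+20·13·18=8424; k=4: 4160+0+20·16·18=9920 → min 8424 | A₄..A₆: k=4: 0+3168+13·16·11=5456; k=5: 3744+0+13·18·11=6318 → min 5456.
Length 4: A₁..A₄: k=1: 0+1404+19·3·16=2316; k=2: 1140+4160+19·20·16=11380; k=3: 1521+0+19·13·16=5473 → min 2316 | A₂..A₅: k=2: 0+8424+3·20·18=9504; k=3: 780+3744+3·13·18=5226; k=4: 1404+0+3·16·18=2268 → min 2268 | A₃..A₆: k=3: 0+5456+20·13·11=8316; k=4: 4160+3168+20·16·11=10848; k=5: 8424+0+20·18·11=12384 → min 8316.
Length 5: A₁..A₅: k=1: 0+2268+19·3·18=3294; k=2: 1140+8424+19·20·18=16404; k=3: 1521+3744+19·13·18=9711; k=4: 2316+0+19·16·18=7788 → min 3294 | A₂..A₆: k=2: 0+8316+3·20·11=8976; k=3: 780+5456+3·13·11=6665; k=4: 1404+3168+3·16·11=5100; k=5: 2268+0+3·18·11=2862 → min 2862.
Length 6: A₁..A₆: k=1: 0+2862+19·3·11=3489; k=2: 1140+8316+19·20·11=13636; k=3: 1521+5456+19·13·11=9694; k=4: 2316+3168+19·16·11=8828; k=5: 3294+0+19·18·11=7056 → min 3489.
Optimal order: (A₁ × ((((A₂ × A₃) × A₄) × A₅) × A₆)) with cost 3489.

3489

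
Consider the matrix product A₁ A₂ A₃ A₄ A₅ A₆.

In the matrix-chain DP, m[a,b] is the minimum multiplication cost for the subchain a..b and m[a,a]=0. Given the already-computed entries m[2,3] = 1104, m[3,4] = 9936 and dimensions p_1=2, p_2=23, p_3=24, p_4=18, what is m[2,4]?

1968

m[2,4] = min over k∈[2,3] of m[2,k]+m[k+1,4]+p_{1}·p_k·p_{4}.
k=2: 0 + 9936 + 2·23·18 = 10764; k=3: 1104 + 0 + 2·24·18 = 1968.
Minimum: 1968 at k=3.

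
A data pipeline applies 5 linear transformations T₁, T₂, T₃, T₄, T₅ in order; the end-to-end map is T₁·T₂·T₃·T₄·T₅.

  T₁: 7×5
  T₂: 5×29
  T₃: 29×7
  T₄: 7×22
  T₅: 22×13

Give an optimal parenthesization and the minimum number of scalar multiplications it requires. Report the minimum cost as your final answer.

3670

Adjacent pairs: T₁T₂ = 7·5·29 = 1015; T₂T₃ = 5·29·7 = 1015; T₃T₄ = 29·7·22 = 4466; T₄T₅ = 7·22·13 = 2002.
Length 3: T₁..T₃: k=1: 0+1015+7·5·7=1260; k=2: 1015+0+7·29·7=2436 → min 1260 | T₂..T₄: k=2: 0+4466+5·29·22=7656; k=3: 1015+0+5·7·22=1785 → min 1785 | T₃..T₅: k=3: 0+2002+29·7·13=4641; k=4: 4466+0+29·22·13=12760 → min 4641.
Length 4: T₁..T₄: k=1: 0+1785+7·5·22=2555; k=2: 1015+4466+7·29·22=9947; k=3: 1260+0+7·7·22=2338 → min 2338 | T₂..T₅: k=2: 0+4641+5·29·13=6526; k=3: 1015+2002+5·7·13=3472; k=4: 1785+0+5·22·13=3215 → min 3215.
Length 5: T₁..T₅: k=1: 0+3215+7·5·13=3670; k=2: 1015+4641+7·29·13=8295; k=3: 1260+2002+7·7·13=3899; k=4: 2338+0+7·22·13=4340 → min 3670.
Optimal parenthesization: (T₁·(((T₂·T₃)·T₄)·T₅)) with cost 3670.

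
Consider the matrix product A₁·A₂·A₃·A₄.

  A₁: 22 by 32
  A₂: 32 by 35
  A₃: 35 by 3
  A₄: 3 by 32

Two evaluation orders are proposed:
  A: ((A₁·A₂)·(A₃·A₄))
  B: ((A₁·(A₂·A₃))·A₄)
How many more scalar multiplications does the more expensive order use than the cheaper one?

45056

Order A = ((A₁·A₂)·(A₃·A₄)): (A₁·A₂): 22×32 by 32×35 → 22×35, cost 22·32·35 = 24640; (A₃·A₄): 35×3 by 3×32 → 35×32, cost 35·3·32 = 3360; ((A₁·A₂)·(A₃·A₄)): 22×35 by 35×32 → 22×32, cost 22·35·32 = 24640; cumulative 52640. Total 52640.
Order B = ((A₁·(A₂·A₃))·A₄): (A₂·A₃): 32×35 by 35×3 → 32×3, cost 32·35·3 = 3360; (A₁·(A₂·A₃)): 22×32 by 32×3 → 22×3, cost 22·32·3 = 2112; cumulative 5472; ((A₁·(A₂·A₃))·A₄): 22×3 by 3×32 → 22×32, cost 22·3·32 = 2112; cumulative 7584. Total 7584.
Difference: |52640 − 7584| = 45056.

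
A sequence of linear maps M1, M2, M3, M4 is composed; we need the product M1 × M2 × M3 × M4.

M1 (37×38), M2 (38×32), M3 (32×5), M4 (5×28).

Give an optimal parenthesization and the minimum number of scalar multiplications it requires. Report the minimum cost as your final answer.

18290

Adjacent pairs: M1M2 = 37·38·32 = 44992; M2M3 = 38·32·5 = 6080; M3M4 = 32·5·28 = 4480.
Length 3: M1..M3: k=1: 0+6080+37·38·5=13110; k=2: 44992+0+37·32·5=50912 → min 13110 | M2..M4: k=2: 0+4480+38·32·28=38528; k=3: 6080+0+38·5·28=11400 → min 11400.
Length 4: M1..M4: k=1: 0+11400+37·38·28=50768; k=2: 44992+4480+37·32·28=82624; k=3: 13110+0+37·5·28=18290 → min 18290.
Optimal parenthesization: ((M1 × (M2 × M3)) × M4) with cost 18290.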